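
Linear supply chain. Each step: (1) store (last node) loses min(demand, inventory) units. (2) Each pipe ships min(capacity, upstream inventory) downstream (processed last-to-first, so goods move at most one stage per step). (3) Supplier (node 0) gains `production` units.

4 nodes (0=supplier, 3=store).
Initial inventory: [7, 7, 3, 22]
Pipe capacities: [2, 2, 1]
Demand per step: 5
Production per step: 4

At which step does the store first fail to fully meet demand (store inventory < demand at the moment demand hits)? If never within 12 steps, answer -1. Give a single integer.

Step 1: demand=5,sold=5 ship[2->3]=1 ship[1->2]=2 ship[0->1]=2 prod=4 -> [9 7 4 18]
Step 2: demand=5,sold=5 ship[2->3]=1 ship[1->2]=2 ship[0->1]=2 prod=4 -> [11 7 5 14]
Step 3: demand=5,sold=5 ship[2->3]=1 ship[1->2]=2 ship[0->1]=2 prod=4 -> [13 7 6 10]
Step 4: demand=5,sold=5 ship[2->3]=1 ship[1->2]=2 ship[0->1]=2 prod=4 -> [15 7 7 6]
Step 5: demand=5,sold=5 ship[2->3]=1 ship[1->2]=2 ship[0->1]=2 prod=4 -> [17 7 8 2]
Step 6: demand=5,sold=2 ship[2->3]=1 ship[1->2]=2 ship[0->1]=2 prod=4 -> [19 7 9 1]
Step 7: demand=5,sold=1 ship[2->3]=1 ship[1->2]=2 ship[0->1]=2 prod=4 -> [21 7 10 1]
Step 8: demand=5,sold=1 ship[2->3]=1 ship[1->2]=2 ship[0->1]=2 prod=4 -> [23 7 11 1]
Step 9: demand=5,sold=1 ship[2->3]=1 ship[1->2]=2 ship[0->1]=2 prod=4 -> [25 7 12 1]
Step 10: demand=5,sold=1 ship[2->3]=1 ship[1->2]=2 ship[0->1]=2 prod=4 -> [27 7 13 1]
Step 11: demand=5,sold=1 ship[2->3]=1 ship[1->2]=2 ship[0->1]=2 prod=4 -> [29 7 14 1]
Step 12: demand=5,sold=1 ship[2->3]=1 ship[1->2]=2 ship[0->1]=2 prod=4 -> [31 7 15 1]
First stockout at step 6

6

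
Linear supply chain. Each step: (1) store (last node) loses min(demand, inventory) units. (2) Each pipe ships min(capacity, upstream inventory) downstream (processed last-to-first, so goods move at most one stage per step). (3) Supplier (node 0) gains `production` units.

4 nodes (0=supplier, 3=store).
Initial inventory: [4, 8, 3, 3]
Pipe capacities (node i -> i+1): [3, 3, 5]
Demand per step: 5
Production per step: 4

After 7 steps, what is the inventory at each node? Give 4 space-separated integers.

Step 1: demand=5,sold=3 ship[2->3]=3 ship[1->2]=3 ship[0->1]=3 prod=4 -> inv=[5 8 3 3]
Step 2: demand=5,sold=3 ship[2->3]=3 ship[1->2]=3 ship[0->1]=3 prod=4 -> inv=[6 8 3 3]
Step 3: demand=5,sold=3 ship[2->3]=3 ship[1->2]=3 ship[0->1]=3 prod=4 -> inv=[7 8 3 3]
Step 4: demand=5,sold=3 ship[2->3]=3 ship[1->2]=3 ship[0->1]=3 prod=4 -> inv=[8 8 3 3]
Step 5: demand=5,sold=3 ship[2->3]=3 ship[1->2]=3 ship[0->1]=3 prod=4 -> inv=[9 8 3 3]
Step 6: demand=5,sold=3 ship[2->3]=3 ship[1->2]=3 ship[0->1]=3 prod=4 -> inv=[10 8 3 3]
Step 7: demand=5,sold=3 ship[2->3]=3 ship[1->2]=3 ship[0->1]=3 prod=4 -> inv=[11 8 3 3]

11 8 3 3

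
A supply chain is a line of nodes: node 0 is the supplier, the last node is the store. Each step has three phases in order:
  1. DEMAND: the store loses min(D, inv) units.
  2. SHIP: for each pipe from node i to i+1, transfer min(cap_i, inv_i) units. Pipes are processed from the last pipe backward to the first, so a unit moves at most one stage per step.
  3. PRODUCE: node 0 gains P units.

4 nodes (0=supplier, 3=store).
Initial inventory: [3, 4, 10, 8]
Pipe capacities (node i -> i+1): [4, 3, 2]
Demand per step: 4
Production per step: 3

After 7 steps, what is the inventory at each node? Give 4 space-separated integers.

Step 1: demand=4,sold=4 ship[2->3]=2 ship[1->2]=3 ship[0->1]=3 prod=3 -> inv=[3 4 11 6]
Step 2: demand=4,sold=4 ship[2->3]=2 ship[1->2]=3 ship[0->1]=3 prod=3 -> inv=[3 4 12 4]
Step 3: demand=4,sold=4 ship[2->3]=2 ship[1->2]=3 ship[0->1]=3 prod=3 -> inv=[3 4 13 2]
Step 4: demand=4,sold=2 ship[2->3]=2 ship[1->2]=3 ship[0->1]=3 prod=3 -> inv=[3 4 14 2]
Step 5: demand=4,sold=2 ship[2->3]=2 ship[1->2]=3 ship[0->1]=3 prod=3 -> inv=[3 4 15 2]
Step 6: demand=4,sold=2 ship[2->3]=2 ship[1->2]=3 ship[0->1]=3 prod=3 -> inv=[3 4 16 2]
Step 7: demand=4,sold=2 ship[2->3]=2 ship[1->2]=3 ship[0->1]=3 prod=3 -> inv=[3 4 17 2]

3 4 17 2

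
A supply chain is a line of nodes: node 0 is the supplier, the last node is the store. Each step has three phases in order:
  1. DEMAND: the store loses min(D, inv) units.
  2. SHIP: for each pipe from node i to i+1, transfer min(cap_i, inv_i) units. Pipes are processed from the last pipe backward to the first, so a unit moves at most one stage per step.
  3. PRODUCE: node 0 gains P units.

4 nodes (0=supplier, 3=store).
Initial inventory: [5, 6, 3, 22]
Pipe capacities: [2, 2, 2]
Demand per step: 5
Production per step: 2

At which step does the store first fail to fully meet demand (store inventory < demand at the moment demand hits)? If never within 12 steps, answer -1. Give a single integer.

Step 1: demand=5,sold=5 ship[2->3]=2 ship[1->2]=2 ship[0->1]=2 prod=2 -> [5 6 3 19]
Step 2: demand=5,sold=5 ship[2->3]=2 ship[1->2]=2 ship[0->1]=2 prod=2 -> [5 6 3 16]
Step 3: demand=5,sold=5 ship[2->3]=2 ship[1->2]=2 ship[0->1]=2 prod=2 -> [5 6 3 13]
Step 4: demand=5,sold=5 ship[2->3]=2 ship[1->2]=2 ship[0->1]=2 prod=2 -> [5 6 3 10]
Step 5: demand=5,sold=5 ship[2->3]=2 ship[1->2]=2 ship[0->1]=2 prod=2 -> [5 6 3 7]
Step 6: demand=5,sold=5 ship[2->3]=2 ship[1->2]=2 ship[0->1]=2 prod=2 -> [5 6 3 4]
Step 7: demand=5,sold=4 ship[2->3]=2 ship[1->2]=2 ship[0->1]=2 prod=2 -> [5 6 3 2]
Step 8: demand=5,sold=2 ship[2->3]=2 ship[1->2]=2 ship[0->1]=2 prod=2 -> [5 6 3 2]
Step 9: demand=5,sold=2 ship[2->3]=2 ship[1->2]=2 ship[0->1]=2 prod=2 -> [5 6 3 2]
Step 10: demand=5,sold=2 ship[2->3]=2 ship[1->2]=2 ship[0->1]=2 prod=2 -> [5 6 3 2]
Step 11: demand=5,sold=2 ship[2->3]=2 ship[1->2]=2 ship[0->1]=2 prod=2 -> [5 6 3 2]
Step 12: demand=5,sold=2 ship[2->3]=2 ship[1->2]=2 ship[0->1]=2 prod=2 -> [5 6 3 2]
First stockout at step 7

7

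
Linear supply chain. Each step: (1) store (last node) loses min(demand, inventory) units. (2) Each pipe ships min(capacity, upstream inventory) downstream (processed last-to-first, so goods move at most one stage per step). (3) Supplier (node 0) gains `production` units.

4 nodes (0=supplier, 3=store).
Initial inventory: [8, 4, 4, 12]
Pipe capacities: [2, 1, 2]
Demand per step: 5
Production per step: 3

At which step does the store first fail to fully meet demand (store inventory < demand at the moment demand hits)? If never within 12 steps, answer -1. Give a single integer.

Step 1: demand=5,sold=5 ship[2->3]=2 ship[1->2]=1 ship[0->1]=2 prod=3 -> [9 5 3 9]
Step 2: demand=5,sold=5 ship[2->3]=2 ship[1->2]=1 ship[0->1]=2 prod=3 -> [10 6 2 6]
Step 3: demand=5,sold=5 ship[2->3]=2 ship[1->2]=1 ship[0->1]=2 prod=3 -> [11 7 1 3]
Step 4: demand=5,sold=3 ship[2->3]=1 ship[1->2]=1 ship[0->1]=2 prod=3 -> [12 8 1 1]
Step 5: demand=5,sold=1 ship[2->3]=1 ship[1->2]=1 ship[0->1]=2 prod=3 -> [13 9 1 1]
Step 6: demand=5,sold=1 ship[2->3]=1 ship[1->2]=1 ship[0->1]=2 prod=3 -> [14 10 1 1]
Step 7: demand=5,sold=1 ship[2->3]=1 ship[1->2]=1 ship[0->1]=2 prod=3 -> [15 11 1 1]
Step 8: demand=5,sold=1 ship[2->3]=1 ship[1->2]=1 ship[0->1]=2 prod=3 -> [16 12 1 1]
Step 9: demand=5,sold=1 ship[2->3]=1 ship[1->2]=1 ship[0->1]=2 prod=3 -> [17 13 1 1]
Step 10: demand=5,sold=1 ship[2->3]=1 ship[1->2]=1 ship[0->1]=2 prod=3 -> [18 14 1 1]
Step 11: demand=5,sold=1 ship[2->3]=1 ship[1->2]=1 ship[0->1]=2 prod=3 -> [19 15 1 1]
Step 12: demand=5,sold=1 ship[2->3]=1 ship[1->2]=1 ship[0->1]=2 prod=3 -> [20 16 1 1]
First stockout at step 4

4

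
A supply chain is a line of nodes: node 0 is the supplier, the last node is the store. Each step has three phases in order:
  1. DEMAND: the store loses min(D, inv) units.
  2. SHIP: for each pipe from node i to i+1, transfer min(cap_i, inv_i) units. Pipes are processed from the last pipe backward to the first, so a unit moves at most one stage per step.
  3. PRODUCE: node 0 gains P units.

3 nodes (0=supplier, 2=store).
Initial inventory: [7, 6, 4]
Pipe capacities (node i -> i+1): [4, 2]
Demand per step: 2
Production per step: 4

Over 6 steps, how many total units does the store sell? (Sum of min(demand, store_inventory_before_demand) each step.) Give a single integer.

Step 1: sold=2 (running total=2) -> [7 8 4]
Step 2: sold=2 (running total=4) -> [7 10 4]
Step 3: sold=2 (running total=6) -> [7 12 4]
Step 4: sold=2 (running total=8) -> [7 14 4]
Step 5: sold=2 (running total=10) -> [7 16 4]
Step 6: sold=2 (running total=12) -> [7 18 4]

Answer: 12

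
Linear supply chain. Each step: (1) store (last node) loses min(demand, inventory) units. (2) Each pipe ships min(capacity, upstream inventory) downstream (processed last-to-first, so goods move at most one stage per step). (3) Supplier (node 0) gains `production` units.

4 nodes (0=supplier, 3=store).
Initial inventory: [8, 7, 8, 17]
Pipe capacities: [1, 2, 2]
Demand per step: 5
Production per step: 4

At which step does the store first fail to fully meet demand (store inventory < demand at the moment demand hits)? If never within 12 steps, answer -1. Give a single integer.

Step 1: demand=5,sold=5 ship[2->3]=2 ship[1->2]=2 ship[0->1]=1 prod=4 -> [11 6 8 14]
Step 2: demand=5,sold=5 ship[2->3]=2 ship[1->2]=2 ship[0->1]=1 prod=4 -> [14 5 8 11]
Step 3: demand=5,sold=5 ship[2->3]=2 ship[1->2]=2 ship[0->1]=1 prod=4 -> [17 4 8 8]
Step 4: demand=5,sold=5 ship[2->3]=2 ship[1->2]=2 ship[0->1]=1 prod=4 -> [20 3 8 5]
Step 5: demand=5,sold=5 ship[2->3]=2 ship[1->2]=2 ship[0->1]=1 prod=4 -> [23 2 8 2]
Step 6: demand=5,sold=2 ship[2->3]=2 ship[1->2]=2 ship[0->1]=1 prod=4 -> [26 1 8 2]
Step 7: demand=5,sold=2 ship[2->3]=2 ship[1->2]=1 ship[0->1]=1 prod=4 -> [29 1 7 2]
Step 8: demand=5,sold=2 ship[2->3]=2 ship[1->2]=1 ship[0->1]=1 prod=4 -> [32 1 6 2]
Step 9: demand=5,sold=2 ship[2->3]=2 ship[1->2]=1 ship[0->1]=1 prod=4 -> [35 1 5 2]
Step 10: demand=5,sold=2 ship[2->3]=2 ship[1->2]=1 ship[0->1]=1 prod=4 -> [38 1 4 2]
Step 11: demand=5,sold=2 ship[2->3]=2 ship[1->2]=1 ship[0->1]=1 prod=4 -> [41 1 3 2]
Step 12: demand=5,sold=2 ship[2->3]=2 ship[1->2]=1 ship[0->1]=1 prod=4 -> [44 1 2 2]
First stockout at step 6

6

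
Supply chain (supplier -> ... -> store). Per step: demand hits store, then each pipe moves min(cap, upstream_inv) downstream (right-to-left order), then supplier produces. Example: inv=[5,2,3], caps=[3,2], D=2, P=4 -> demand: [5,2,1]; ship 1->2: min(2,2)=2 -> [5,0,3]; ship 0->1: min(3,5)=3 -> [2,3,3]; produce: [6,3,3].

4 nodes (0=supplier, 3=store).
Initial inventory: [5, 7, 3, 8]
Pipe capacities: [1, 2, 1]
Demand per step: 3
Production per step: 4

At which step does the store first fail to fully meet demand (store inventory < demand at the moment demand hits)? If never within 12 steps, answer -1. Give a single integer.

Step 1: demand=3,sold=3 ship[2->3]=1 ship[1->2]=2 ship[0->1]=1 prod=4 -> [8 6 4 6]
Step 2: demand=3,sold=3 ship[2->3]=1 ship[1->2]=2 ship[0->1]=1 prod=4 -> [11 5 5 4]
Step 3: demand=3,sold=3 ship[2->3]=1 ship[1->2]=2 ship[0->1]=1 prod=4 -> [14 4 6 2]
Step 4: demand=3,sold=2 ship[2->3]=1 ship[1->2]=2 ship[0->1]=1 prod=4 -> [17 3 7 1]
Step 5: demand=3,sold=1 ship[2->3]=1 ship[1->2]=2 ship[0->1]=1 prod=4 -> [20 2 8 1]
Step 6: demand=3,sold=1 ship[2->3]=1 ship[1->2]=2 ship[0->1]=1 prod=4 -> [23 1 9 1]
Step 7: demand=3,sold=1 ship[2->3]=1 ship[1->2]=1 ship[0->1]=1 prod=4 -> [26 1 9 1]
Step 8: demand=3,sold=1 ship[2->3]=1 ship[1->2]=1 ship[0->1]=1 prod=4 -> [29 1 9 1]
Step 9: demand=3,sold=1 ship[2->3]=1 ship[1->2]=1 ship[0->1]=1 prod=4 -> [32 1 9 1]
Step 10: demand=3,sold=1 ship[2->3]=1 ship[1->2]=1 ship[0->1]=1 prod=4 -> [35 1 9 1]
Step 11: demand=3,sold=1 ship[2->3]=1 ship[1->2]=1 ship[0->1]=1 prod=4 -> [38 1 9 1]
Step 12: demand=3,sold=1 ship[2->3]=1 ship[1->2]=1 ship[0->1]=1 prod=4 -> [41 1 9 1]
First stockout at step 4

4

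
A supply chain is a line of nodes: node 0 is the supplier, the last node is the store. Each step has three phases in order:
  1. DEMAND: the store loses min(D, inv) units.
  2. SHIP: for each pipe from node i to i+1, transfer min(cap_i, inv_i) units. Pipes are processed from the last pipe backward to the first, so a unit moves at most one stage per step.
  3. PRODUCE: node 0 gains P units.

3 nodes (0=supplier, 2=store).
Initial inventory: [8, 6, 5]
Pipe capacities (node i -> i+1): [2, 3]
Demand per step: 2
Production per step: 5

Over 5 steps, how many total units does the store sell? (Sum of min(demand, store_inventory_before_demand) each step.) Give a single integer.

Step 1: sold=2 (running total=2) -> [11 5 6]
Step 2: sold=2 (running total=4) -> [14 4 7]
Step 3: sold=2 (running total=6) -> [17 3 8]
Step 4: sold=2 (running total=8) -> [20 2 9]
Step 5: sold=2 (running total=10) -> [23 2 9]

Answer: 10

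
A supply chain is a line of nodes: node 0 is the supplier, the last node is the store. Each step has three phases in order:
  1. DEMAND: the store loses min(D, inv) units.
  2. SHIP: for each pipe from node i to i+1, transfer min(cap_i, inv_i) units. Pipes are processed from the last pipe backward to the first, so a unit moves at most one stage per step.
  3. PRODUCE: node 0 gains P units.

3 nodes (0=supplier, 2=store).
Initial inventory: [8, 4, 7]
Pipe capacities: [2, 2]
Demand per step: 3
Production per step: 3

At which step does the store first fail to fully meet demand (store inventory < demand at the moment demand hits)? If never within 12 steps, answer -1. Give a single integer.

Step 1: demand=3,sold=3 ship[1->2]=2 ship[0->1]=2 prod=3 -> [9 4 6]
Step 2: demand=3,sold=3 ship[1->2]=2 ship[0->1]=2 prod=3 -> [10 4 5]
Step 3: demand=3,sold=3 ship[1->2]=2 ship[0->1]=2 prod=3 -> [11 4 4]
Step 4: demand=3,sold=3 ship[1->2]=2 ship[0->1]=2 prod=3 -> [12 4 3]
Step 5: demand=3,sold=3 ship[1->2]=2 ship[0->1]=2 prod=3 -> [13 4 2]
Step 6: demand=3,sold=2 ship[1->2]=2 ship[0->1]=2 prod=3 -> [14 4 2]
Step 7: demand=3,sold=2 ship[1->2]=2 ship[0->1]=2 prod=3 -> [15 4 2]
Step 8: demand=3,sold=2 ship[1->2]=2 ship[0->1]=2 prod=3 -> [16 4 2]
Step 9: demand=3,sold=2 ship[1->2]=2 ship[0->1]=2 prod=3 -> [17 4 2]
Step 10: demand=3,sold=2 ship[1->2]=2 ship[0->1]=2 prod=3 -> [18 4 2]
Step 11: demand=3,sold=2 ship[1->2]=2 ship[0->1]=2 prod=3 -> [19 4 2]
Step 12: demand=3,sold=2 ship[1->2]=2 ship[0->1]=2 prod=3 -> [20 4 2]
First stockout at step 6

6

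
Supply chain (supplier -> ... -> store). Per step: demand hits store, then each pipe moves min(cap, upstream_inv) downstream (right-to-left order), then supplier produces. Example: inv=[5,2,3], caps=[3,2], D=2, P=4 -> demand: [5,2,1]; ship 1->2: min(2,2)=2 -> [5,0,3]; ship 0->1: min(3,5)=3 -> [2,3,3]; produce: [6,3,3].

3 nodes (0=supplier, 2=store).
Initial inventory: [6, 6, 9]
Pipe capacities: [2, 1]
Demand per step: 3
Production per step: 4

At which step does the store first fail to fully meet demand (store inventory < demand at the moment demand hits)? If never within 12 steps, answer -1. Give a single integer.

Step 1: demand=3,sold=3 ship[1->2]=1 ship[0->1]=2 prod=4 -> [8 7 7]
Step 2: demand=3,sold=3 ship[1->2]=1 ship[0->1]=2 prod=4 -> [10 8 5]
Step 3: demand=3,sold=3 ship[1->2]=1 ship[0->1]=2 prod=4 -> [12 9 3]
Step 4: demand=3,sold=3 ship[1->2]=1 ship[0->1]=2 prod=4 -> [14 10 1]
Step 5: demand=3,sold=1 ship[1->2]=1 ship[0->1]=2 prod=4 -> [16 11 1]
Step 6: demand=3,sold=1 ship[1->2]=1 ship[0->1]=2 prod=4 -> [18 12 1]
Step 7: demand=3,sold=1 ship[1->2]=1 ship[0->1]=2 prod=4 -> [20 13 1]
Step 8: demand=3,sold=1 ship[1->2]=1 ship[0->1]=2 prod=4 -> [22 14 1]
Step 9: demand=3,sold=1 ship[1->2]=1 ship[0->1]=2 prod=4 -> [24 15 1]
Step 10: demand=3,sold=1 ship[1->2]=1 ship[0->1]=2 prod=4 -> [26 16 1]
Step 11: demand=3,sold=1 ship[1->2]=1 ship[0->1]=2 prod=4 -> [28 17 1]
Step 12: demand=3,sold=1 ship[1->2]=1 ship[0->1]=2 prod=4 -> [30 18 1]
First stockout at step 5

5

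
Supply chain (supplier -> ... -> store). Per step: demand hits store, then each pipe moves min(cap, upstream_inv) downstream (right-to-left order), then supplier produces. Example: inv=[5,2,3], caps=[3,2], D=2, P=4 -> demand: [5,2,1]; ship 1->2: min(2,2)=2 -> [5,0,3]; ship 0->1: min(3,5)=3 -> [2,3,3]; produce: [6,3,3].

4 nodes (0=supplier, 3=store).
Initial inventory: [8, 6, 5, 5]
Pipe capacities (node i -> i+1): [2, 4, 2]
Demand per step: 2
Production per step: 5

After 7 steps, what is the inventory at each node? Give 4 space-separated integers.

Step 1: demand=2,sold=2 ship[2->3]=2 ship[1->2]=4 ship[0->1]=2 prod=5 -> inv=[11 4 7 5]
Step 2: demand=2,sold=2 ship[2->3]=2 ship[1->2]=4 ship[0->1]=2 prod=5 -> inv=[14 2 9 5]
Step 3: demand=2,sold=2 ship[2->3]=2 ship[1->2]=2 ship[0->1]=2 prod=5 -> inv=[17 2 9 5]
Step 4: demand=2,sold=2 ship[2->3]=2 ship[1->2]=2 ship[0->1]=2 prod=5 -> inv=[20 2 9 5]
Step 5: demand=2,sold=2 ship[2->3]=2 ship[1->2]=2 ship[0->1]=2 prod=5 -> inv=[23 2 9 5]
Step 6: demand=2,sold=2 ship[2->3]=2 ship[1->2]=2 ship[0->1]=2 prod=5 -> inv=[26 2 9 5]
Step 7: demand=2,sold=2 ship[2->3]=2 ship[1->2]=2 ship[0->1]=2 prod=5 -> inv=[29 2 9 5]

29 2 9 5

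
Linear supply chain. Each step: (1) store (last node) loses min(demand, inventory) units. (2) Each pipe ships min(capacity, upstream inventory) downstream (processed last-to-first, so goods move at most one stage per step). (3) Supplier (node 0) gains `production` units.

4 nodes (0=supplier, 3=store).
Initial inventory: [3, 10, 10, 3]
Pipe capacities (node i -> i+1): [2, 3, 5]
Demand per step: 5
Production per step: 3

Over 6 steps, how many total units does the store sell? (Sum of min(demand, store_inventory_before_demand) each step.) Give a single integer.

Step 1: sold=3 (running total=3) -> [4 9 8 5]
Step 2: sold=5 (running total=8) -> [5 8 6 5]
Step 3: sold=5 (running total=13) -> [6 7 4 5]
Step 4: sold=5 (running total=18) -> [7 6 3 4]
Step 5: sold=4 (running total=22) -> [8 5 3 3]
Step 6: sold=3 (running total=25) -> [9 4 3 3]

Answer: 25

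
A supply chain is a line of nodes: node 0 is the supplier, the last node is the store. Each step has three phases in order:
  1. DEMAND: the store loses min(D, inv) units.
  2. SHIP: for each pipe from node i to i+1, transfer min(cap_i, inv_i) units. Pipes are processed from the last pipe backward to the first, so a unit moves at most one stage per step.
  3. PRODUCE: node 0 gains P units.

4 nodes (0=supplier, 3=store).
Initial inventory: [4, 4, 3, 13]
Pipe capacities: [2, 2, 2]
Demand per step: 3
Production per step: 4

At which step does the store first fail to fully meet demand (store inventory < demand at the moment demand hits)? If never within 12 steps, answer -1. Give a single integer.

Step 1: demand=3,sold=3 ship[2->3]=2 ship[1->2]=2 ship[0->1]=2 prod=4 -> [6 4 3 12]
Step 2: demand=3,sold=3 ship[2->3]=2 ship[1->2]=2 ship[0->1]=2 prod=4 -> [8 4 3 11]
Step 3: demand=3,sold=3 ship[2->3]=2 ship[1->2]=2 ship[0->1]=2 prod=4 -> [10 4 3 10]
Step 4: demand=3,sold=3 ship[2->3]=2 ship[1->2]=2 ship[0->1]=2 prod=4 -> [12 4 3 9]
Step 5: demand=3,sold=3 ship[2->3]=2 ship[1->2]=2 ship[0->1]=2 prod=4 -> [14 4 3 8]
Step 6: demand=3,sold=3 ship[2->3]=2 ship[1->2]=2 ship[0->1]=2 prod=4 -> [16 4 3 7]
Step 7: demand=3,sold=3 ship[2->3]=2 ship[1->2]=2 ship[0->1]=2 prod=4 -> [18 4 3 6]
Step 8: demand=3,sold=3 ship[2->3]=2 ship[1->2]=2 ship[0->1]=2 prod=4 -> [20 4 3 5]
Step 9: demand=3,sold=3 ship[2->3]=2 ship[1->2]=2 ship[0->1]=2 prod=4 -> [22 4 3 4]
Step 10: demand=3,sold=3 ship[2->3]=2 ship[1->2]=2 ship[0->1]=2 prod=4 -> [24 4 3 3]
Step 11: demand=3,sold=3 ship[2->3]=2 ship[1->2]=2 ship[0->1]=2 prod=4 -> [26 4 3 2]
Step 12: demand=3,sold=2 ship[2->3]=2 ship[1->2]=2 ship[0->1]=2 prod=4 -> [28 4 3 2]
First stockout at step 12

12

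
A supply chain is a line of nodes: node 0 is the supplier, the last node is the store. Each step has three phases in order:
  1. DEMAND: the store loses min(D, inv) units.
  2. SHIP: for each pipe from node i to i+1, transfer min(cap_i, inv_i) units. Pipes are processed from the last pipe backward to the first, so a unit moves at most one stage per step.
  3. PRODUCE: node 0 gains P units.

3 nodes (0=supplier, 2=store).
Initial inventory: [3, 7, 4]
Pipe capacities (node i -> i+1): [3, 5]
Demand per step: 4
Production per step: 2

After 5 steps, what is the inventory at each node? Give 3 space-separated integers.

Step 1: demand=4,sold=4 ship[1->2]=5 ship[0->1]=3 prod=2 -> inv=[2 5 5]
Step 2: demand=4,sold=4 ship[1->2]=5 ship[0->1]=2 prod=2 -> inv=[2 2 6]
Step 3: demand=4,sold=4 ship[1->2]=2 ship[0->1]=2 prod=2 -> inv=[2 2 4]
Step 4: demand=4,sold=4 ship[1->2]=2 ship[0->1]=2 prod=2 -> inv=[2 2 2]
Step 5: demand=4,sold=2 ship[1->2]=2 ship[0->1]=2 prod=2 -> inv=[2 2 2]

2 2 2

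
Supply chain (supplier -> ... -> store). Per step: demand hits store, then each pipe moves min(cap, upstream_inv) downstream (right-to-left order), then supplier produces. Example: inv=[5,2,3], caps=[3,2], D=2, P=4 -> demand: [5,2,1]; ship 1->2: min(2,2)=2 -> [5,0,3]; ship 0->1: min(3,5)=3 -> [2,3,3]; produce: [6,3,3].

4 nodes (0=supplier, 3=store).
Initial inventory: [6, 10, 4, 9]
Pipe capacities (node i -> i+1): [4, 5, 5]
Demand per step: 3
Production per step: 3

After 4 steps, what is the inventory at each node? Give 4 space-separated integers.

Step 1: demand=3,sold=3 ship[2->3]=4 ship[1->2]=5 ship[0->1]=4 prod=3 -> inv=[5 9 5 10]
Step 2: demand=3,sold=3 ship[2->3]=5 ship[1->2]=5 ship[0->1]=4 prod=3 -> inv=[4 8 5 12]
Step 3: demand=3,sold=3 ship[2->3]=5 ship[1->2]=5 ship[0->1]=4 prod=3 -> inv=[3 7 5 14]
Step 4: demand=3,sold=3 ship[2->3]=5 ship[1->2]=5 ship[0->1]=3 prod=3 -> inv=[3 5 5 16]

3 5 5 16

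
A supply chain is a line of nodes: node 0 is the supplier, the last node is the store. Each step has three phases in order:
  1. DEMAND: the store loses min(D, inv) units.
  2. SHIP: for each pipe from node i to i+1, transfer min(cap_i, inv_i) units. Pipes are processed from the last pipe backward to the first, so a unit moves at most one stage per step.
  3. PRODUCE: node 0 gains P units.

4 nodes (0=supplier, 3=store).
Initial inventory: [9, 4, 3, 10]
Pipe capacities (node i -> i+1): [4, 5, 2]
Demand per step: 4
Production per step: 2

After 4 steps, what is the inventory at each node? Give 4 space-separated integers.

Step 1: demand=4,sold=4 ship[2->3]=2 ship[1->2]=4 ship[0->1]=4 prod=2 -> inv=[7 4 5 8]
Step 2: demand=4,sold=4 ship[2->3]=2 ship[1->2]=4 ship[0->1]=4 prod=2 -> inv=[5 4 7 6]
Step 3: demand=4,sold=4 ship[2->3]=2 ship[1->2]=4 ship[0->1]=4 prod=2 -> inv=[3 4 9 4]
Step 4: demand=4,sold=4 ship[2->3]=2 ship[1->2]=4 ship[0->1]=3 prod=2 -> inv=[2 3 11 2]

2 3 11 2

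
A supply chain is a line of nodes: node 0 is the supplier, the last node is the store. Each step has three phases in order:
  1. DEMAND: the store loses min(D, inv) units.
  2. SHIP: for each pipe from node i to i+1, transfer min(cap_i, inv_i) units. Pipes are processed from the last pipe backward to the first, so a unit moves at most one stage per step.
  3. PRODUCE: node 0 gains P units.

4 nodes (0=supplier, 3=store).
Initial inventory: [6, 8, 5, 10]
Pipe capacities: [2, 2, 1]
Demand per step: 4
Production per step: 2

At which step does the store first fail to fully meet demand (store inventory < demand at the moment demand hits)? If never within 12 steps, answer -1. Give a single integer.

Step 1: demand=4,sold=4 ship[2->3]=1 ship[1->2]=2 ship[0->1]=2 prod=2 -> [6 8 6 7]
Step 2: demand=4,sold=4 ship[2->3]=1 ship[1->2]=2 ship[0->1]=2 prod=2 -> [6 8 7 4]
Step 3: demand=4,sold=4 ship[2->3]=1 ship[1->2]=2 ship[0->1]=2 prod=2 -> [6 8 8 1]
Step 4: demand=4,sold=1 ship[2->3]=1 ship[1->2]=2 ship[0->1]=2 prod=2 -> [6 8 9 1]
Step 5: demand=4,sold=1 ship[2->3]=1 ship[1->2]=2 ship[0->1]=2 prod=2 -> [6 8 10 1]
Step 6: demand=4,sold=1 ship[2->3]=1 ship[1->2]=2 ship[0->1]=2 prod=2 -> [6 8 11 1]
Step 7: demand=4,sold=1 ship[2->3]=1 ship[1->2]=2 ship[0->1]=2 prod=2 -> [6 8 12 1]
Step 8: demand=4,sold=1 ship[2->3]=1 ship[1->2]=2 ship[0->1]=2 prod=2 -> [6 8 13 1]
Step 9: demand=4,sold=1 ship[2->3]=1 ship[1->2]=2 ship[0->1]=2 prod=2 -> [6 8 14 1]
Step 10: demand=4,sold=1 ship[2->3]=1 ship[1->2]=2 ship[0->1]=2 prod=2 -> [6 8 15 1]
Step 11: demand=4,sold=1 ship[2->3]=1 ship[1->2]=2 ship[0->1]=2 prod=2 -> [6 8 16 1]
Step 12: demand=4,sold=1 ship[2->3]=1 ship[1->2]=2 ship[0->1]=2 prod=2 -> [6 8 17 1]
First stockout at step 4

4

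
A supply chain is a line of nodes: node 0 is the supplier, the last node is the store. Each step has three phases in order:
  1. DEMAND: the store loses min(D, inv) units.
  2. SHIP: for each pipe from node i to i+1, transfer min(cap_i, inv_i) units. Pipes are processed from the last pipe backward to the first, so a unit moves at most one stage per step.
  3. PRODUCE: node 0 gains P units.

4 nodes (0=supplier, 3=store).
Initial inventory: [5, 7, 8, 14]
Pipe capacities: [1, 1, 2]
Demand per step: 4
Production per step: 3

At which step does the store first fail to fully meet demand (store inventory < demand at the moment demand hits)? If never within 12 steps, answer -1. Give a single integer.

Step 1: demand=4,sold=4 ship[2->3]=2 ship[1->2]=1 ship[0->1]=1 prod=3 -> [7 7 7 12]
Step 2: demand=4,sold=4 ship[2->3]=2 ship[1->2]=1 ship[0->1]=1 prod=3 -> [9 7 6 10]
Step 3: demand=4,sold=4 ship[2->3]=2 ship[1->2]=1 ship[0->1]=1 prod=3 -> [11 7 5 8]
Step 4: demand=4,sold=4 ship[2->3]=2 ship[1->2]=1 ship[0->1]=1 prod=3 -> [13 7 4 6]
Step 5: demand=4,sold=4 ship[2->3]=2 ship[1->2]=1 ship[0->1]=1 prod=3 -> [15 7 3 4]
Step 6: demand=4,sold=4 ship[2->3]=2 ship[1->2]=1 ship[0->1]=1 prod=3 -> [17 7 2 2]
Step 7: demand=4,sold=2 ship[2->3]=2 ship[1->2]=1 ship[0->1]=1 prod=3 -> [19 7 1 2]
Step 8: demand=4,sold=2 ship[2->3]=1 ship[1->2]=1 ship[0->1]=1 prod=3 -> [21 7 1 1]
Step 9: demand=4,sold=1 ship[2->3]=1 ship[1->2]=1 ship[0->1]=1 prod=3 -> [23 7 1 1]
Step 10: demand=4,sold=1 ship[2->3]=1 ship[1->2]=1 ship[0->1]=1 prod=3 -> [25 7 1 1]
Step 11: demand=4,sold=1 ship[2->3]=1 ship[1->2]=1 ship[0->1]=1 prod=3 -> [27 7 1 1]
Step 12: demand=4,sold=1 ship[2->3]=1 ship[1->2]=1 ship[0->1]=1 prod=3 -> [29 7 1 1]
First stockout at step 7

7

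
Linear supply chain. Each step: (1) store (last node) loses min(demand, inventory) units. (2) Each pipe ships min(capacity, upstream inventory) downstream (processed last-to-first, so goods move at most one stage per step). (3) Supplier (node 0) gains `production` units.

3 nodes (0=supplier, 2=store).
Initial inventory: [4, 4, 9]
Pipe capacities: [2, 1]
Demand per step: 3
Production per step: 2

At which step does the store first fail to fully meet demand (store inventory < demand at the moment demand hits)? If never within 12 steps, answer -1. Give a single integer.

Step 1: demand=3,sold=3 ship[1->2]=1 ship[0->1]=2 prod=2 -> [4 5 7]
Step 2: demand=3,sold=3 ship[1->2]=1 ship[0->1]=2 prod=2 -> [4 6 5]
Step 3: demand=3,sold=3 ship[1->2]=1 ship[0->1]=2 prod=2 -> [4 7 3]
Step 4: demand=3,sold=3 ship[1->2]=1 ship[0->1]=2 prod=2 -> [4 8 1]
Step 5: demand=3,sold=1 ship[1->2]=1 ship[0->1]=2 prod=2 -> [4 9 1]
Step 6: demand=3,sold=1 ship[1->2]=1 ship[0->1]=2 prod=2 -> [4 10 1]
Step 7: demand=3,sold=1 ship[1->2]=1 ship[0->1]=2 prod=2 -> [4 11 1]
Step 8: demand=3,sold=1 ship[1->2]=1 ship[0->1]=2 prod=2 -> [4 12 1]
Step 9: demand=3,sold=1 ship[1->2]=1 ship[0->1]=2 prod=2 -> [4 13 1]
Step 10: demand=3,sold=1 ship[1->2]=1 ship[0->1]=2 prod=2 -> [4 14 1]
Step 11: demand=3,sold=1 ship[1->2]=1 ship[0->1]=2 prod=2 -> [4 15 1]
Step 12: demand=3,sold=1 ship[1->2]=1 ship[0->1]=2 prod=2 -> [4 16 1]
First stockout at step 5

5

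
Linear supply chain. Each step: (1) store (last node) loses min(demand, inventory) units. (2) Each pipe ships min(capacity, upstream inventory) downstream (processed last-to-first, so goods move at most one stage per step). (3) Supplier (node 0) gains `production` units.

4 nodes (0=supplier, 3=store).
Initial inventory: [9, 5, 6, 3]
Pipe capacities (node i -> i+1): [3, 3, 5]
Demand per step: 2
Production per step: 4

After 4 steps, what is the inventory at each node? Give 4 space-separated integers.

Step 1: demand=2,sold=2 ship[2->3]=5 ship[1->2]=3 ship[0->1]=3 prod=4 -> inv=[10 5 4 6]
Step 2: demand=2,sold=2 ship[2->3]=4 ship[1->2]=3 ship[0->1]=3 prod=4 -> inv=[11 5 3 8]
Step 3: demand=2,sold=2 ship[2->3]=3 ship[1->2]=3 ship[0->1]=3 prod=4 -> inv=[12 5 3 9]
Step 4: demand=2,sold=2 ship[2->3]=3 ship[1->2]=3 ship[0->1]=3 prod=4 -> inv=[13 5 3 10]

13 5 3 10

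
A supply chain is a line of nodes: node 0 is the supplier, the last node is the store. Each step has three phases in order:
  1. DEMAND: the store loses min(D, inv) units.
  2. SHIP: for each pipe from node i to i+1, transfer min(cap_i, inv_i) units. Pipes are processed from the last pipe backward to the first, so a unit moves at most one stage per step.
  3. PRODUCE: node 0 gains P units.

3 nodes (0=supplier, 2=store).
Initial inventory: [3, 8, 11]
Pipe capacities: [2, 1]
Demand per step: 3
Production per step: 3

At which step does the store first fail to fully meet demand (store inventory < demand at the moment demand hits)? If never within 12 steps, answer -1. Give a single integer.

Step 1: demand=3,sold=3 ship[1->2]=1 ship[0->1]=2 prod=3 -> [4 9 9]
Step 2: demand=3,sold=3 ship[1->2]=1 ship[0->1]=2 prod=3 -> [5 10 7]
Step 3: demand=3,sold=3 ship[1->2]=1 ship[0->1]=2 prod=3 -> [6 11 5]
Step 4: demand=3,sold=3 ship[1->2]=1 ship[0->1]=2 prod=3 -> [7 12 3]
Step 5: demand=3,sold=3 ship[1->2]=1 ship[0->1]=2 prod=3 -> [8 13 1]
Step 6: demand=3,sold=1 ship[1->2]=1 ship[0->1]=2 prod=3 -> [9 14 1]
Step 7: demand=3,sold=1 ship[1->2]=1 ship[0->1]=2 prod=3 -> [10 15 1]
Step 8: demand=3,sold=1 ship[1->2]=1 ship[0->1]=2 prod=3 -> [11 16 1]
Step 9: demand=3,sold=1 ship[1->2]=1 ship[0->1]=2 prod=3 -> [12 17 1]
Step 10: demand=3,sold=1 ship[1->2]=1 ship[0->1]=2 prod=3 -> [13 18 1]
Step 11: demand=3,sold=1 ship[1->2]=1 ship[0->1]=2 prod=3 -> [14 19 1]
Step 12: demand=3,sold=1 ship[1->2]=1 ship[0->1]=2 prod=3 -> [15 20 1]
First stockout at step 6

6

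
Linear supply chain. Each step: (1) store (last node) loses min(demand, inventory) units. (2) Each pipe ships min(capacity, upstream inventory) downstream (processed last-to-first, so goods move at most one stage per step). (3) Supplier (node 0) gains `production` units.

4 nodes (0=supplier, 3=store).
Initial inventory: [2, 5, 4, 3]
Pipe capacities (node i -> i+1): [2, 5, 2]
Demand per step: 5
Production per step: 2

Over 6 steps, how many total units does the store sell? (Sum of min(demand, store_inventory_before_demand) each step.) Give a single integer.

Step 1: sold=3 (running total=3) -> [2 2 7 2]
Step 2: sold=2 (running total=5) -> [2 2 7 2]
Step 3: sold=2 (running total=7) -> [2 2 7 2]
Step 4: sold=2 (running total=9) -> [2 2 7 2]
Step 5: sold=2 (running total=11) -> [2 2 7 2]
Step 6: sold=2 (running total=13) -> [2 2 7 2]

Answer: 13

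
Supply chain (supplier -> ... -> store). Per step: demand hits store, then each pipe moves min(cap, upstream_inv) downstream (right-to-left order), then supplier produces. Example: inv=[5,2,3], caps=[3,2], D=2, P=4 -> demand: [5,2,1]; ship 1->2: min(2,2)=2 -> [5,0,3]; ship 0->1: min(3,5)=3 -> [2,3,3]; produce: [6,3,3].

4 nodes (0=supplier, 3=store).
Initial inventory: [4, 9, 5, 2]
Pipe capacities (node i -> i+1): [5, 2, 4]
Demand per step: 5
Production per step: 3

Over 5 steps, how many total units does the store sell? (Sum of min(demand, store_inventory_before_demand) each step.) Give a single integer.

Answer: 13

Derivation:
Step 1: sold=2 (running total=2) -> [3 11 3 4]
Step 2: sold=4 (running total=6) -> [3 12 2 3]
Step 3: sold=3 (running total=9) -> [3 13 2 2]
Step 4: sold=2 (running total=11) -> [3 14 2 2]
Step 5: sold=2 (running total=13) -> [3 15 2 2]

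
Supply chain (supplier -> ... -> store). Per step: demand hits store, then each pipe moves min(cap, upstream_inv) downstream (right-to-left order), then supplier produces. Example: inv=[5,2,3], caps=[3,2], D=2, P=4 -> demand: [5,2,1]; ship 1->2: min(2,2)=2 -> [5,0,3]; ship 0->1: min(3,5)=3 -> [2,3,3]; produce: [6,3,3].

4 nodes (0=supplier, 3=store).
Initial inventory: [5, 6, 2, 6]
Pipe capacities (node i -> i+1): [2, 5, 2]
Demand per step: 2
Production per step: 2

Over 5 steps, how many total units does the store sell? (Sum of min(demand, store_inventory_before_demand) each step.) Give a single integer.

Step 1: sold=2 (running total=2) -> [5 3 5 6]
Step 2: sold=2 (running total=4) -> [5 2 6 6]
Step 3: sold=2 (running total=6) -> [5 2 6 6]
Step 4: sold=2 (running total=8) -> [5 2 6 6]
Step 5: sold=2 (running total=10) -> [5 2 6 6]

Answer: 10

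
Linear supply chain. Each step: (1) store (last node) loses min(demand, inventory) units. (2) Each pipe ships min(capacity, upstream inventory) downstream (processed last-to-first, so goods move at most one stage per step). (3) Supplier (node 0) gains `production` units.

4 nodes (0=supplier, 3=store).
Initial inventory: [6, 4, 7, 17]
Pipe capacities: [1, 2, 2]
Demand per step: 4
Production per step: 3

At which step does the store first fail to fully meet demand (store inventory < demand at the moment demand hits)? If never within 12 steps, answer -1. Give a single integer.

Step 1: demand=4,sold=4 ship[2->3]=2 ship[1->2]=2 ship[0->1]=1 prod=3 -> [8 3 7 15]
Step 2: demand=4,sold=4 ship[2->3]=2 ship[1->2]=2 ship[0->1]=1 prod=3 -> [10 2 7 13]
Step 3: demand=4,sold=4 ship[2->3]=2 ship[1->2]=2 ship[0->1]=1 prod=3 -> [12 1 7 11]
Step 4: demand=4,sold=4 ship[2->3]=2 ship[1->2]=1 ship[0->1]=1 prod=3 -> [14 1 6 9]
Step 5: demand=4,sold=4 ship[2->3]=2 ship[1->2]=1 ship[0->1]=1 prod=3 -> [16 1 5 7]
Step 6: demand=4,sold=4 ship[2->3]=2 ship[1->2]=1 ship[0->1]=1 prod=3 -> [18 1 4 5]
Step 7: demand=4,sold=4 ship[2->3]=2 ship[1->2]=1 ship[0->1]=1 prod=3 -> [20 1 3 3]
Step 8: demand=4,sold=3 ship[2->3]=2 ship[1->2]=1 ship[0->1]=1 prod=3 -> [22 1 2 2]
Step 9: demand=4,sold=2 ship[2->3]=2 ship[1->2]=1 ship[0->1]=1 prod=3 -> [24 1 1 2]
Step 10: demand=4,sold=2 ship[2->3]=1 ship[1->2]=1 ship[0->1]=1 prod=3 -> [26 1 1 1]
Step 11: demand=4,sold=1 ship[2->3]=1 ship[1->2]=1 ship[0->1]=1 prod=3 -> [28 1 1 1]
Step 12: demand=4,sold=1 ship[2->3]=1 ship[1->2]=1 ship[0->1]=1 prod=3 -> [30 1 1 1]
First stockout at step 8

8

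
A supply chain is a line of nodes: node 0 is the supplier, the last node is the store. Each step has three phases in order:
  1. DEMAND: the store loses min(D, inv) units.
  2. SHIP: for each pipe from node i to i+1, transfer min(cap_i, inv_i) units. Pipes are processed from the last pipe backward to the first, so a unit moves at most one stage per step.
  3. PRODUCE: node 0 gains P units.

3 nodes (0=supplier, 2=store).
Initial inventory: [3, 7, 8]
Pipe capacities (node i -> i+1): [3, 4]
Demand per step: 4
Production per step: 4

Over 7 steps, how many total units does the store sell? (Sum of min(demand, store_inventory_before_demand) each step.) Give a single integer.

Step 1: sold=4 (running total=4) -> [4 6 8]
Step 2: sold=4 (running total=8) -> [5 5 8]
Step 3: sold=4 (running total=12) -> [6 4 8]
Step 4: sold=4 (running total=16) -> [7 3 8]
Step 5: sold=4 (running total=20) -> [8 3 7]
Step 6: sold=4 (running total=24) -> [9 3 6]
Step 7: sold=4 (running total=28) -> [10 3 5]

Answer: 28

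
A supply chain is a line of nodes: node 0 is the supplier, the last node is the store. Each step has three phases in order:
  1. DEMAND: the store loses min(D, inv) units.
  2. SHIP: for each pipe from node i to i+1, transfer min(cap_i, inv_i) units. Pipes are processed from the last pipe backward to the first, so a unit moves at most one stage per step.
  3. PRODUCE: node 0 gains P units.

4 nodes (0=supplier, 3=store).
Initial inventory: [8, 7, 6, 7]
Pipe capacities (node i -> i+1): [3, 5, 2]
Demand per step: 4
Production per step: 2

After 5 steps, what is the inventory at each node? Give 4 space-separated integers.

Step 1: demand=4,sold=4 ship[2->3]=2 ship[1->2]=5 ship[0->1]=3 prod=2 -> inv=[7 5 9 5]
Step 2: demand=4,sold=4 ship[2->3]=2 ship[1->2]=5 ship[0->1]=3 prod=2 -> inv=[6 3 12 3]
Step 3: demand=4,sold=3 ship[2->3]=2 ship[1->2]=3 ship[0->1]=3 prod=2 -> inv=[5 3 13 2]
Step 4: demand=4,sold=2 ship[2->3]=2 ship[1->2]=3 ship[0->1]=3 prod=2 -> inv=[4 3 14 2]
Step 5: demand=4,sold=2 ship[2->3]=2 ship[1->2]=3 ship[0->1]=3 prod=2 -> inv=[3 3 15 2]

3 3 15 2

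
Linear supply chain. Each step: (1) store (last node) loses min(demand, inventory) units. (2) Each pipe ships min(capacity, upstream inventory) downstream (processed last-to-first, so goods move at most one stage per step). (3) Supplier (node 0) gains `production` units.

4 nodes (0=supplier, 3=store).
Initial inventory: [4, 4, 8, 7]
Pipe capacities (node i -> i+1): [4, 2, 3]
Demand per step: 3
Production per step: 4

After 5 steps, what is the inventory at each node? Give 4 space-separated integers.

Step 1: demand=3,sold=3 ship[2->3]=3 ship[1->2]=2 ship[0->1]=4 prod=4 -> inv=[4 6 7 7]
Step 2: demand=3,sold=3 ship[2->3]=3 ship[1->2]=2 ship[0->1]=4 prod=4 -> inv=[4 8 6 7]
Step 3: demand=3,sold=3 ship[2->3]=3 ship[1->2]=2 ship[0->1]=4 prod=4 -> inv=[4 10 5 7]
Step 4: demand=3,sold=3 ship[2->3]=3 ship[1->2]=2 ship[0->1]=4 prod=4 -> inv=[4 12 4 7]
Step 5: demand=3,sold=3 ship[2->3]=3 ship[1->2]=2 ship[0->1]=4 prod=4 -> inv=[4 14 3 7]

4 14 3 7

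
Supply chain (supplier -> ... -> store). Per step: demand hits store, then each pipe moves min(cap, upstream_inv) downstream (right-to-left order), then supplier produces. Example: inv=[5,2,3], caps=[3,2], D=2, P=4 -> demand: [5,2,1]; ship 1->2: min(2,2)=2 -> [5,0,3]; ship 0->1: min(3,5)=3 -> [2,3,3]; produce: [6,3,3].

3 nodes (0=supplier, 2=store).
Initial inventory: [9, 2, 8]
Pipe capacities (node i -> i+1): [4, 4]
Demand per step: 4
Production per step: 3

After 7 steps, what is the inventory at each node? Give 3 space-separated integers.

Step 1: demand=4,sold=4 ship[1->2]=2 ship[0->1]=4 prod=3 -> inv=[8 4 6]
Step 2: demand=4,sold=4 ship[1->2]=4 ship[0->1]=4 prod=3 -> inv=[7 4 6]
Step 3: demand=4,sold=4 ship[1->2]=4 ship[0->1]=4 prod=3 -> inv=[6 4 6]
Step 4: demand=4,sold=4 ship[1->2]=4 ship[0->1]=4 prod=3 -> inv=[5 4 6]
Step 5: demand=4,sold=4 ship[1->2]=4 ship[0->1]=4 prod=3 -> inv=[4 4 6]
Step 6: demand=4,sold=4 ship[1->2]=4 ship[0->1]=4 prod=3 -> inv=[3 4 6]
Step 7: demand=4,sold=4 ship[1->2]=4 ship[0->1]=3 prod=3 -> inv=[3 3 6]

3 3 6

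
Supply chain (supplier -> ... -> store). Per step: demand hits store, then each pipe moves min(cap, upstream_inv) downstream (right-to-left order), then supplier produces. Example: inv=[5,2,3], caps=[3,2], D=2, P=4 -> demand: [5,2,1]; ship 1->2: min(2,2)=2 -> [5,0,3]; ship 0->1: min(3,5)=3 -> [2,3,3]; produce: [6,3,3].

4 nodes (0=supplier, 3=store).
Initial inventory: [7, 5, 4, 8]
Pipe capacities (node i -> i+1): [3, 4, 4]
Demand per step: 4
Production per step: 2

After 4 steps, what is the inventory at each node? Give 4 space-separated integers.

Step 1: demand=4,sold=4 ship[2->3]=4 ship[1->2]=4 ship[0->1]=3 prod=2 -> inv=[6 4 4 8]
Step 2: demand=4,sold=4 ship[2->3]=4 ship[1->2]=4 ship[0->1]=3 prod=2 -> inv=[5 3 4 8]
Step 3: demand=4,sold=4 ship[2->3]=4 ship[1->2]=3 ship[0->1]=3 prod=2 -> inv=[4 3 3 8]
Step 4: demand=4,sold=4 ship[2->3]=3 ship[1->2]=3 ship[0->1]=3 prod=2 -> inv=[3 3 3 7]

3 3 3 7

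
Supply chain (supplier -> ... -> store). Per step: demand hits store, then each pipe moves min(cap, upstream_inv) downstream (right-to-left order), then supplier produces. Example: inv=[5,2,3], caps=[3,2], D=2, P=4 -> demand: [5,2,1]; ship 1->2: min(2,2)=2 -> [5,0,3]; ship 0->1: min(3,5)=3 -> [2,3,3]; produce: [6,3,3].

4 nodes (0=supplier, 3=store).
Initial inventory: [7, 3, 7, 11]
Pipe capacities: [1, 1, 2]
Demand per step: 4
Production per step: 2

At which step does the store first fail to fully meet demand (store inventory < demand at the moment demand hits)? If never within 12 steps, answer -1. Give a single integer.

Step 1: demand=4,sold=4 ship[2->3]=2 ship[1->2]=1 ship[0->1]=1 prod=2 -> [8 3 6 9]
Step 2: demand=4,sold=4 ship[2->3]=2 ship[1->2]=1 ship[0->1]=1 prod=2 -> [9 3 5 7]
Step 3: demand=4,sold=4 ship[2->3]=2 ship[1->2]=1 ship[0->1]=1 prod=2 -> [10 3 4 5]
Step 4: demand=4,sold=4 ship[2->3]=2 ship[1->2]=1 ship[0->1]=1 prod=2 -> [11 3 3 3]
Step 5: demand=4,sold=3 ship[2->3]=2 ship[1->2]=1 ship[0->1]=1 prod=2 -> [12 3 2 2]
Step 6: demand=4,sold=2 ship[2->3]=2 ship[1->2]=1 ship[0->1]=1 prod=2 -> [13 3 1 2]
Step 7: demand=4,sold=2 ship[2->3]=1 ship[1->2]=1 ship[0->1]=1 prod=2 -> [14 3 1 1]
Step 8: demand=4,sold=1 ship[2->3]=1 ship[1->2]=1 ship[0->1]=1 prod=2 -> [15 3 1 1]
Step 9: demand=4,sold=1 ship[2->3]=1 ship[1->2]=1 ship[0->1]=1 prod=2 -> [16 3 1 1]
Step 10: demand=4,sold=1 ship[2->3]=1 ship[1->2]=1 ship[0->1]=1 prod=2 -> [17 3 1 1]
Step 11: demand=4,sold=1 ship[2->3]=1 ship[1->2]=1 ship[0->1]=1 prod=2 -> [18 3 1 1]
Step 12: demand=4,sold=1 ship[2->3]=1 ship[1->2]=1 ship[0->1]=1 prod=2 -> [19 3 1 1]
First stockout at step 5

5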